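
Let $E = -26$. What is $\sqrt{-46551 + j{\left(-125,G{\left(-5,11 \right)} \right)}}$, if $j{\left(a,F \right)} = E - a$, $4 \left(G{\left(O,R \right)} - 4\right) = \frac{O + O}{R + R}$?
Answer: $14 i \sqrt{237} \approx 215.53 i$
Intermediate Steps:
$G{\left(O,R \right)} = 4 + \frac{O}{4 R}$ ($G{\left(O,R \right)} = 4 + \frac{\left(O + O\right) \frac{1}{R + R}}{4} = 4 + \frac{2 O \frac{1}{2 R}}{4} = 4 + \frac{O \frac{1}{R}}{4} = 4 + \frac{O}{4 R}$)
$j{\left(a,F \right)} = -26 - a$
$\sqrt{-46551 + j{\left(-125,G{\left(-5,11 \right)} \right)}} = \sqrt{-46551 - -99} = \sqrt{-46551 + \left(-26 + 125\right)} = \sqrt{-46551 + 99} = \sqrt{-46452} = 14 i \sqrt{237}$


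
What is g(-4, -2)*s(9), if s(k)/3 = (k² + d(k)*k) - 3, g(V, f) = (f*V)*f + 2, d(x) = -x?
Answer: 126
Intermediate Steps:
g(V, f) = 2 + V*f² (g(V, f) = (V*f)*f + 2 = V*f² + 2 = 2 + V*f²)
s(k) = -9 (s(k) = 3*((k² + (-k)*k) - 3) = 3*((k² - k²) - 3) = 3*(0 - 3) = 3*(-3) = -9)
g(-4, -2)*s(9) = (2 - 4*(-2)²)*(-9) = (2 - 4*4)*(-9) = (2 - 16)*(-9) = -14*(-9) = 126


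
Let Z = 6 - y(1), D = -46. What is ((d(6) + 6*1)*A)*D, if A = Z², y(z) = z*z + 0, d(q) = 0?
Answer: -6900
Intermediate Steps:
y(z) = z² (y(z) = z² + 0 = z²)
Z = 5 (Z = 6 - 1*1² = 6 - 1*1 = 6 - 1 = 5)
A = 25 (A = 5² = 25)
((d(6) + 6*1)*A)*D = ((0 + 6*1)*25)*(-46) = ((0 + 6)*25)*(-46) = (6*25)*(-46) = 150*(-46) = -6900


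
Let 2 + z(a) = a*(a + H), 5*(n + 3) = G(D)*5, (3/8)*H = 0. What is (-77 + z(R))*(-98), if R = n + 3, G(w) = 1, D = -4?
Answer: 7644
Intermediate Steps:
H = 0 (H = (8/3)*0 = 0)
n = -2 (n = -3 + (1*5)/5 = -3 + (⅕)*5 = -3 + 1 = -2)
R = 1 (R = -2 + 3 = 1)
z(a) = -2 + a² (z(a) = -2 + a*(a + 0) = -2 + a*a = -2 + a²)
(-77 + z(R))*(-98) = (-77 + (-2 + 1²))*(-98) = (-77 + (-2 + 1))*(-98) = (-77 - 1)*(-98) = -78*(-98) = 7644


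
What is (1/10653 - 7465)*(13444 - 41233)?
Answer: 736636777372/3551 ≈ 2.0744e+8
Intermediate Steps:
(1/10653 - 7465)*(13444 - 41233) = (1/10653 - 7465)*(-27789) = -79524644/10653*(-27789) = 736636777372/3551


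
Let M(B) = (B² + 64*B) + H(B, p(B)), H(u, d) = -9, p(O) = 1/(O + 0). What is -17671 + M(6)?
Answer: -17260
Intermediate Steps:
p(O) = 1/O
M(B) = -9 + B² + 64*B (M(B) = (B² + 64*B) - 9 = -9 + B² + 64*B)
-17671 + M(6) = -17671 + (-9 + 6² + 64*6) = -17671 + (-9 + 36 + 384) = -17671 + 411 = -17260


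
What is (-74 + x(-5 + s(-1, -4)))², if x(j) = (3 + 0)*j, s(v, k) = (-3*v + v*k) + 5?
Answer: 2809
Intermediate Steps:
s(v, k) = 5 - 3*v + k*v (s(v, k) = (-3*v + k*v) + 5 = 5 - 3*v + k*v)
x(j) = 3*j
(-74 + x(-5 + s(-1, -4)))² = (-74 + 3*(-5 + (5 - 3*(-1) - 4*(-1))))² = (-74 + 3*(-5 + (5 + 3 + 4)))² = (-74 + 3*(-5 + 12))² = (-74 + 3*7)² = (-74 + 21)² = (-53)² = 2809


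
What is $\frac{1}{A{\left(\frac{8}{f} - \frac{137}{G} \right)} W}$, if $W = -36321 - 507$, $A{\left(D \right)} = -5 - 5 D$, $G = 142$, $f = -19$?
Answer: $- \frac{1349}{95844870} \approx -1.4075 \cdot 10^{-5}$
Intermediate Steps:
$W = -36828$ ($W = -36321 - 507 = -36828$)
$\frac{1}{A{\left(\frac{8}{f} - \frac{137}{G} \right)} W} = \frac{1}{\left(-5 - 5 \left(\frac{8}{-19} - \frac{137}{142}\right)\right) \left(-36828\right)} = \frac{1}{-5 - 5 \left(8 \left(- \frac{1}{19}\right) - \frac{137}{142}\right)} \left(- \frac{1}{36828}\right) = \frac{1}{-5 - 5 \left(- \frac{8}{19} - \frac{137}{142}\right)} \left(- \frac{1}{36828}\right) = \frac{1}{-5 - - \frac{18695}{2698}} \left(- \frac{1}{36828}\right) = \frac{1}{-5 + \frac{18695}{2698}} \left(- \frac{1}{36828}\right) = \frac{1}{\frac{5205}{2698}} \left(- \frac{1}{36828}\right) = \frac{2698}{5205} \left(- \frac{1}{36828}\right) = - \frac{1349}{95844870}$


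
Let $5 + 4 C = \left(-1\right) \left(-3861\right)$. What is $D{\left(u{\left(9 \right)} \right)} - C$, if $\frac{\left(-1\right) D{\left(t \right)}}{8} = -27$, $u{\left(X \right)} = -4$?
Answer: $-748$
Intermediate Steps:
$D{\left(t \right)} = 216$ ($D{\left(t \right)} = \left(-8\right) \left(-27\right) = 216$)
$C = 964$ ($C = - \frac{5}{4} + \frac{\left(-1\right) \left(-3861\right)}{4} = - \frac{5}{4} + \frac{1}{4} \cdot 3861 = - \frac{5}{4} + \frac{3861}{4} = 964$)
$D{\left(u{\left(9 \right)} \right)} - C = 216 - 964 = -748$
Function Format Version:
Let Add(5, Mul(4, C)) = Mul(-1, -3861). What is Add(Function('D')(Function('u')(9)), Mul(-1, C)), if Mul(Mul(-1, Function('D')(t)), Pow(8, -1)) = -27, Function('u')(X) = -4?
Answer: -748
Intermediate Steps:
Function('D')(t) = 216 (Function('D')(t) = Mul(-8, -27) = 216)
C = 964 (C = Add(Rational(-5, 4), Mul(Rational(1, 4), Mul(-1, -3861))) = Add(Rational(-5, 4), Mul(Rational(1, 4), 3861)) = Add(Rational(-5, 4), Rational(3861, 4)) = 964)
Add(Function('D')(Function('u')(9)), Mul(-1, C)) = Add(216, Mul(-1, 964)) = Add(216, -964) = -748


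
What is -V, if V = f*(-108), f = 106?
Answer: 11448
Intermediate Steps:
V = -11448 (V = 106*(-108) = -11448)
-V = -1*(-11448) = 11448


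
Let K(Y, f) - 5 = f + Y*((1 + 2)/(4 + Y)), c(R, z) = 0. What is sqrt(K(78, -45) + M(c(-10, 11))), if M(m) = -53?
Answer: 4*I*sqrt(9471)/41 ≈ 9.4945*I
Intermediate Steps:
K(Y, f) = 5 + f + 3*Y/(4 + Y) (K(Y, f) = 5 + (f + Y*((1 + 2)/(4 + Y))) = 5 + (f + Y*(3/(4 + Y))) = 5 + (f + 3*Y/(4 + Y)) = 5 + f + 3*Y/(4 + Y))
sqrt(K(78, -45) + M(c(-10, 11))) = sqrt((20 + 4*(-45) + 8*78 + 78*(-45))/(4 + 78) - 53) = sqrt((20 - 180 + 624 - 3510)/82 - 53) = sqrt((1/82)*(-3046) - 53) = sqrt(-1523/41 - 53) = sqrt(-3696/41) = 4*I*sqrt(9471)/41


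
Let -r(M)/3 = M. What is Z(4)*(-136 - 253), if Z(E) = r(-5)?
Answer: -5835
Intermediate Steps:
r(M) = -3*M
Z(E) = 15 (Z(E) = -3*(-5) = 15)
Z(4)*(-136 - 253) = 15*(-136 - 253) = 15*(-389) = -5835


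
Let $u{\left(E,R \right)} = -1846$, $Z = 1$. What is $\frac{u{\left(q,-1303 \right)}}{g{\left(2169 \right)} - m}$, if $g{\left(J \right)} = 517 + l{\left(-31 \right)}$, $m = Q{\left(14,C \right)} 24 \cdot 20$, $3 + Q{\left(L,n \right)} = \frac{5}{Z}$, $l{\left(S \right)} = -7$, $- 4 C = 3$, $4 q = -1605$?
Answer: $\frac{923}{225} \approx 4.1022$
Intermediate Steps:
$q = - \frac{1605}{4}$ ($q = \frac{1}{4} \left(-1605\right) = - \frac{1605}{4} \approx -401.25$)
$C = - \frac{3}{4}$ ($C = \left(- \frac{1}{4}\right) 3 = - \frac{3}{4} \approx -0.75$)
$Q{\left(L,n \right)} = 2$ ($Q{\left(L,n \right)} = -3 + \frac{5}{1} = -3 + 5 \cdot 1 = -3 + 5 = 2$)
$m = 960$ ($m = 2 \cdot 24 \cdot 20 = 48 \cdot 20 = 960$)
$g{\left(J \right)} = 510$ ($g{\left(J \right)} = 517 - 7 = 510$)
$\frac{u{\left(q,-1303 \right)}}{g{\left(2169 \right)} - m} = - \frac{1846}{510 - 960} = - \frac{1846}{-450} = \left(-1846\right) \left(- \frac{1}{450}\right) = \frac{923}{225}$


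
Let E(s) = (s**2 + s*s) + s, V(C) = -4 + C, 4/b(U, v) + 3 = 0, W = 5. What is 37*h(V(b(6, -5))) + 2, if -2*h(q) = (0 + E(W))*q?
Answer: 16286/3 ≈ 5428.7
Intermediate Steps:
b(U, v) = -4/3 (b(U, v) = 4/(-3 + 0) = 4/(-3) = 4*(-1/3) = -4/3)
E(s) = s + 2*s**2 (E(s) = (s**2 + s**2) + s = 2*s**2 + s = s + 2*s**2)
h(q) = -55*q/2 (h(q) = -(0 + 5*(1 + 2*5))*q/2 = -(0 + 5*(1 + 10))*q/2 = -(0 + 5*11)*q/2 = -(0 + 55)*q/2 = -55*q/2)
37*h(V(b(6, -5))) + 2 = 37*(-55*(-4 - 4/3)/2) + 2 = 37*(-55/2*(-16/3)) + 2 = 37*(440/3) + 2 = 16280/3 + 2 = 16286/3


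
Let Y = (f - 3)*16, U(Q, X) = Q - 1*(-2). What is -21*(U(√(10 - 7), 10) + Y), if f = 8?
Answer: -1722 - 21*√3 ≈ -1758.4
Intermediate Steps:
U(Q, X) = 2 + Q (U(Q, X) = Q + 2 = 2 + Q)
Y = 80 (Y = (8 - 3)*16 = 5*16 = 80)
-21*(U(√(10 - 7), 10) + Y) = -21*((2 + √(10 - 7)) + 80) = -21*((2 + √3) + 80) = -21*(82 + √3) = -1722 - 21*√3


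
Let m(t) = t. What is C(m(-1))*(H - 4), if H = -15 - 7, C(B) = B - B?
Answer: 0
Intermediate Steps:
C(B) = 0
H = -22
C(m(-1))*(H - 4) = 0*(-22 - 4) = 0*(-26) = 0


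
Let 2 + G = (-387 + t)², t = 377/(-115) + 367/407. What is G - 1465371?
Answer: -2878062185614964/2190708025 ≈ -1.3138e+6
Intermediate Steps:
t = -111234/46805 (t = 377*(-1/115) + 367*(1/407) = -377/115 + 367/407 = -111234/46805 ≈ -2.3765)
G = 332137823687311/2190708025 (G = -2 + (-387 - 111234/46805)² = -2 + (-18224769/46805)² = -2 + 332142205103361/2190708025 = 332137823687311/2190708025 ≈ 1.5161e+5)
G - 1465371 = 332137823687311/2190708025 - 1465371 = -2878062185614964/2190708025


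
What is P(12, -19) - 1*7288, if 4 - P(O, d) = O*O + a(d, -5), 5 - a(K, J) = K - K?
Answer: -7433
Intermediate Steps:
a(K, J) = 5 (a(K, J) = 5 - (K - K) = 5 - 1*0 = 5 + 0 = 5)
P(O, d) = -1 - O**2 (P(O, d) = 4 - (O*O + 5) = 4 - (O**2 + 5) = 4 - (5 + O**2) = 4 + (-5 - O**2) = -1 - O**2)
P(12, -19) - 1*7288 = (-1 - 1*12**2) - 1*7288 = (-1 - 1*144) - 7288 = (-1 - 144) - 7288 = -145 - 7288 = -7433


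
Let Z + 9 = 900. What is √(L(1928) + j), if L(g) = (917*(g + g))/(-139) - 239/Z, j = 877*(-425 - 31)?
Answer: I*√80546600375989/13761 ≈ 652.19*I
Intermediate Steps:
j = -399912 (j = 877*(-456) = -399912)
Z = 891 (Z = -9 + 900 = 891)
L(g) = -239/891 - 1834*g/139 (L(g) = (917*(g + g))/(-139) - 239/891 = (917*(2*g))*(-1/139) - 239*1/891 = (1834*g)*(-1/139) - 239/891 = -1834*g/139 - 239/891 = -239/891 - 1834*g/139)
√(L(1928) + j) = √((-239/891 - 1834/139*1928) - 399912) = √((-239/891 - 3535952/139) - 399912) = √(-3150566453/123849 - 399912) = √(-52679267741/123849) = I*√80546600375989/13761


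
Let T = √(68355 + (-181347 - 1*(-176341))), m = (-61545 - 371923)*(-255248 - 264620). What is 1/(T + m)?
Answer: 225346142224/50780883815239235602827 - √63349/50780883815239235602827 ≈ 4.4376e-12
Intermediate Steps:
m = 225346142224 (m = -433468*(-519868) = 225346142224)
T = √63349 (T = √(68355 + (-181347 + 176341)) = √(68355 - 5006) = √63349 ≈ 251.69)
1/(T + m) = 1/(√63349 + 225346142224) = 1/(225346142224 + √63349)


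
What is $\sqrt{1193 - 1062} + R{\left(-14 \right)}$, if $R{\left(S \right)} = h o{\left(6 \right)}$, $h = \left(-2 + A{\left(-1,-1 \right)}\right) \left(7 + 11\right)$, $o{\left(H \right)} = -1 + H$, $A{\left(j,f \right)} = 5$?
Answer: $270 + \sqrt{131} \approx 281.45$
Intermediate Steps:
$h = 54$ ($h = \left(-2 + 5\right) \left(7 + 11\right) = 3 \cdot 18 = 54$)
$R{\left(S \right)} = 270$ ($R{\left(S \right)} = 54 \left(-1 + 6\right) = 54 \cdot 5 = 270$)
$\sqrt{1193 - 1062} + R{\left(-14 \right)} = \sqrt{1193 - 1062} + 270 = \sqrt{131} + 270 = 270 + \sqrt{131}$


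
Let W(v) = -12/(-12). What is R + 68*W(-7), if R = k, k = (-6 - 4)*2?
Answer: 48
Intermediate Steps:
W(v) = 1 (W(v) = -12*(-1/12) = 1)
k = -20 (k = -10*2 = -20)
R = -20
R + 68*W(-7) = -20 + 68*1 = -20 + 68 = 48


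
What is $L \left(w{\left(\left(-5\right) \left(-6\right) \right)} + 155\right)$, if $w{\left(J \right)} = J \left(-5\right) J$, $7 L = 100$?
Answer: $- \frac{434500}{7} \approx -62071.0$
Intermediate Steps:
$L = \frac{100}{7}$ ($L = \frac{1}{7} \cdot 100 = \frac{100}{7} \approx 14.286$)
$w{\left(J \right)} = - 5 J^{2}$ ($w{\left(J \right)} = - 5 J J = - 5 J^{2}$)
$L \left(w{\left(\left(-5\right) \left(-6\right) \right)} + 155\right) = \frac{100 \left(- 5 \left(\left(-5\right) \left(-6\right)\right)^{2} + 155\right)}{7} = \frac{100 \left(- 5 \cdot 30^{2} + 155\right)}{7} = \frac{100 \left(\left(-5\right) 900 + 155\right)}{7} = \frac{100 \left(-4500 + 155\right)}{7} = \frac{100}{7} \left(-4345\right) = - \frac{434500}{7}$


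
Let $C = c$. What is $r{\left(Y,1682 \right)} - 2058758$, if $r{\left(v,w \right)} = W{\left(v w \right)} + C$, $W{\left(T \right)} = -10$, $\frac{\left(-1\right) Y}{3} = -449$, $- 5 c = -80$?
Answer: $-2058752$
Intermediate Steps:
$c = 16$ ($c = \left(- \frac{1}{5}\right) \left(-80\right) = 16$)
$Y = 1347$ ($Y = \left(-3\right) \left(-449\right) = 1347$)
$C = 16$
$r{\left(v,w \right)} = 6$ ($r{\left(v,w \right)} = -10 + 16 = 6$)
$r{\left(Y,1682 \right)} - 2058758 = 6 - 2058758 = -2058752$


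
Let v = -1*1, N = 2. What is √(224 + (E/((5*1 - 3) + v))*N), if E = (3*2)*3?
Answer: 2*√65 ≈ 16.125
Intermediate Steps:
E = 18 (E = 6*3 = 18)
v = -1
√(224 + (E/((5*1 - 3) + v))*N) = √(224 + (18/((5*1 - 3) - 1))*2) = √(224 + (18/((5 - 3) - 1))*2) = √(224 + (18/(2 - 1))*2) = √(224 + (18/1)*2) = √(224 + (1*18)*2) = √(224 + 18*2) = √(224 + 36) = √260 = 2*√65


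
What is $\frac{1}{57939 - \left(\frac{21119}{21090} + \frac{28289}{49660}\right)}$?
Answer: $\frac{20946588}{1213591454441} \approx 1.726 \cdot 10^{-5}$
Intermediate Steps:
$\frac{1}{57939 - \left(\frac{21119}{21090} + \frac{28289}{49660}\right)} = \frac{1}{57939 - \frac{32907691}{20946588}} = \frac{1}{\frac{1213591454441}{20946588}} = \frac{20946588}{1213591454441}$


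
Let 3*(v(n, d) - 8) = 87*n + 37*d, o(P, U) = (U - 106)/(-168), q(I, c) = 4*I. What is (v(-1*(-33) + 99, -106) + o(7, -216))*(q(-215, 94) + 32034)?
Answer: 473330429/6 ≈ 7.8888e+7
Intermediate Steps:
o(P, U) = 53/84 - U/168 (o(P, U) = (-106 + U)*(-1/168) = 53/84 - U/168)
v(n, d) = 8 + 29*n + 37*d/3 (v(n, d) = 8 + (87*n + 37*d)/3 = 8 + (37*d + 87*n)/3 = 8 + (29*n + 37*d/3) = 8 + 29*n + 37*d/3)
(v(-1*(-33) + 99, -106) + o(7, -216))*(q(-215, 94) + 32034) = ((8 + 29*(-1*(-33) + 99) + (37/3)*(-106)) + (53/84 - 1/168*(-216)))*(4*(-215) + 32034) = ((8 + 29*(33 + 99) - 3922/3) + (53/84 + 9/7))*(-860 + 32034) = ((8 + 29*132 - 3922/3) + 23/12)*31174 = ((8 + 3828 - 3922/3) + 23/12)*31174 = (7586/3 + 23/12)*31174 = (30367/12)*31174 = 473330429/6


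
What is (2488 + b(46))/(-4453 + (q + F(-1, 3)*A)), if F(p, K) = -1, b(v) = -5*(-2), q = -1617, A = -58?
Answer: -1249/3006 ≈ -0.41550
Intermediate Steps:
b(v) = 10
(2488 + b(46))/(-4453 + (q + F(-1, 3)*A)) = (2488 + 10)/(-4453 + (-1617 - 1*(-58))) = 2498/(-4453 + (-1617 + 58)) = 2498/(-4453 - 1559) = 2498/(-6012) = 2498*(-1/6012) = -1249/3006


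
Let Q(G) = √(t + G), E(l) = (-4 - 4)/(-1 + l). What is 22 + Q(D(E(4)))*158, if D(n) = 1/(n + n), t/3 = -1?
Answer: 22 + 79*I*√51/2 ≈ 22.0 + 282.09*I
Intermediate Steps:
t = -3 (t = 3*(-1) = -3)
E(l) = -8/(-1 + l)
D(n) = 1/(2*n)
Q(G) = √(-3 + G)
22 + Q(D(E(4)))*158 = 22 + √(-3 + 1/(2*((-8/(-1 + 4)))))*158 = 22 + √(-3 + 1/(2*((-8/3))))*158 = 22 + √(-3 + 1/(2*((-8*⅓))))*158 = 22 + √(-3 + 1/(2*(-8/3)))*158 = 22 + √(-3 + (½)*(-3/8))*158 = 22 + √(-3 - 3/16)*158 = 22 + √(-51/16)*158 = 22 + (I*√51/4)*158 = 22 + 79*I*√51/2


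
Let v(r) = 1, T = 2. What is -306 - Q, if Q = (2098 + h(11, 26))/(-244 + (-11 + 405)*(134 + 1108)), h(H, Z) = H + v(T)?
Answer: -74833967/244552 ≈ -306.00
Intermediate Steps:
h(H, Z) = 1 + H (h(H, Z) = H + 1 = 1 + H)
Q = 1055/244552 (Q = (2098 + (1 + 11))/(-244 + (-11 + 405)*(134 + 1108)) = (2098 + 12)/(-244 + 394*1242) = 2110/(-244 + 489348) = 2110/489104 = 2110*(1/489104) = 1055/244552 ≈ 0.0043140)
-306 - Q = -306 - 1*1055/244552 = -306 - 1055/244552 = -74833967/244552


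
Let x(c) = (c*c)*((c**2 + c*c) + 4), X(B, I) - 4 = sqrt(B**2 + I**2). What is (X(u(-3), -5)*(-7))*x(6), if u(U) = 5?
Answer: -76608 - 95760*sqrt(2) ≈ -2.1203e+5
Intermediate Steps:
X(B, I) = 4 + sqrt(B**2 + I**2)
x(c) = c**2*(4 + 2*c**2) (x(c) = c**2*((c**2 + c**2) + 4) = c**2*(2*c**2 + 4) = c**2*(4 + 2*c**2))
(X(u(-3), -5)*(-7))*x(6) = ((4 + sqrt(5**2 + (-5)**2))*(-7))*(2*6**2*(2 + 6**2)) = ((4 + sqrt(25 + 25))*(-7))*(2*36*(2 + 36)) = ((4 + sqrt(50))*(-7))*(2*36*38) = ((4 + 5*sqrt(2))*(-7))*2736 = (-28 - 35*sqrt(2))*2736 = -76608 - 95760*sqrt(2)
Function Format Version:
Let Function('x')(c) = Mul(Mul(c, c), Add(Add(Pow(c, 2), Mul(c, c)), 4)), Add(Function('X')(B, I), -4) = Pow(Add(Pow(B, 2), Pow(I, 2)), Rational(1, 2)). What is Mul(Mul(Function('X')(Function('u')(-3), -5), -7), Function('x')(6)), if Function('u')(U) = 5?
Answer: Add(-76608, Mul(-95760, Pow(2, Rational(1, 2)))) ≈ -2.1203e+5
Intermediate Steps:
Function('X')(B, I) = Add(4, Pow(Add(Pow(B, 2), Pow(I, 2)), Rational(1, 2)))
Function('x')(c) = Mul(Pow(c, 2), Add(4, Mul(2, Pow(c, 2)))) (Function('x')(c) = Mul(Pow(c, 2), Add(Add(Pow(c, 2), Pow(c, 2)), 4)) = Mul(Pow(c, 2), Add(Mul(2, Pow(c, 2)), 4)) = Mul(Pow(c, 2), Add(4, Mul(2, Pow(c, 2)))))
Mul(Mul(Function('X')(Function('u')(-3), -5), -7), Function('x')(6)) = Mul(Mul(Add(4, Pow(Add(Pow(5, 2), Pow(-5, 2)), Rational(1, 2))), -7), Mul(2, Pow(6, 2), Add(2, Pow(6, 2)))) = Mul(Mul(Add(4, Pow(Add(25, 25), Rational(1, 2))), -7), Mul(2, 36, Add(2, 36))) = Mul(Mul(Add(4, Pow(50, Rational(1, 2))), -7), Mul(2, 36, 38)) = Mul(Mul(Add(4, Mul(5, Pow(2, Rational(1, 2)))), -7), 2736) = Mul(Add(-28, Mul(-35, Pow(2, Rational(1, 2)))), 2736) = Add(-76608, Mul(-95760, Pow(2, Rational(1, 2))))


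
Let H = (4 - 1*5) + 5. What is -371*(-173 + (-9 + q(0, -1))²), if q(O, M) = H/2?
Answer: 46004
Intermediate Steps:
H = 4 (H = (4 - 5) + 5 = -1 + 5 = 4)
q(O, M) = 2 (q(O, M) = 4/2 = 4*(½) = 2)
-371*(-173 + (-9 + q(0, -1))²) = -371*(-173 + (-9 + 2)²) = -371*(-173 + (-7)²) = -371*(-173 + 49) = -371*(-124) = 46004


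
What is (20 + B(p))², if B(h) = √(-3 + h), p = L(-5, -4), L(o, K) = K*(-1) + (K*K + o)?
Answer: 412 + 80*√3 ≈ 550.56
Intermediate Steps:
L(o, K) = o + K² - K (L(o, K) = -K + (K² + o) = -K + (o + K²) = o + K² - K)
p = 15 (p = -5 + (-4)² - 1*(-4) = -5 + 16 + 4 = 15)
(20 + B(p))² = (20 + √(-3 + 15))² = (20 + √12)² = (20 + 2*√3)²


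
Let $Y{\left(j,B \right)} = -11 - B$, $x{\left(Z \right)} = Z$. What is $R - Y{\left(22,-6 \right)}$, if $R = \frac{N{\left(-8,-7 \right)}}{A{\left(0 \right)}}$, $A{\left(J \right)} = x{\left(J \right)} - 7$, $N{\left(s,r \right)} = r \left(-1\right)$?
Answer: $4$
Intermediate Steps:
$N{\left(s,r \right)} = - r$
$A{\left(J \right)} = -7 + J$ ($A{\left(J \right)} = J - 7 = -7 + J$)
$R = -1$ ($R = \frac{\left(-1\right) \left(-7\right)}{-7 + 0} = \frac{7}{-7} = 7 \left(- \frac{1}{7}\right) = -1$)
$R - Y{\left(22,-6 \right)} = -1 - \left(-11 - -6\right) = -1 - \left(-11 + 6\right) = -1 - -5 = -1 + 5 = 4$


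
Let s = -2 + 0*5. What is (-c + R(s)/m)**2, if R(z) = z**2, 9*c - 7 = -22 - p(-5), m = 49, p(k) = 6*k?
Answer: 54289/21609 ≈ 2.5123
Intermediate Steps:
c = 5/3 (c = 7/9 + (-22 - 6*(-5))/9 = 7/9 + (-22 - 1*(-30))/9 = 7/9 + (-22 + 30)/9 = 7/9 + (1/9)*8 = 7/9 + 8/9 = 5/3 ≈ 1.6667)
s = -2 (s = -2 + 0 = -2)
(-c + R(s)/m)**2 = (-1*5/3 + (-2)**2/49)**2 = (-5/3 + 4*(1/49))**2 = (-5/3 + 4/49)**2 = (-233/147)**2 = 54289/21609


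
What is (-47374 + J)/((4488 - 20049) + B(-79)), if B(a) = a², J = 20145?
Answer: 27229/9320 ≈ 2.9216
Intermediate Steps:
(-47374 + J)/((4488 - 20049) + B(-79)) = (-47374 + 20145)/((4488 - 20049) + (-79)²) = -27229/(-15561 + 6241) = -27229/(-9320) = -27229*(-1/9320) = 27229/9320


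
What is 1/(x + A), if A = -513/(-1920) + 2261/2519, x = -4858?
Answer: -1612160/7829995491 ≈ -0.00020590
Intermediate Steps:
A = 1877789/1612160 (A = -513*(-1/1920) + 2261*(1/2519) = 171/640 + 2261/2519 = 1877789/1612160 ≈ 1.1648)
1/(x + A) = 1/(-4858 + 1877789/1612160) = 1/(-7829995491/1612160) = -1612160/7829995491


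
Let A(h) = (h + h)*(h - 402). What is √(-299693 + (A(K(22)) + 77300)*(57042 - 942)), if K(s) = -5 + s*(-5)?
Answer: √11007081307 ≈ 1.0491e+5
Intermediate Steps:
K(s) = -5 - 5*s
A(h) = 2*h*(-402 + h) (A(h) = (2*h)*(-402 + h) = 2*h*(-402 + h))
√(-299693 + (A(K(22)) + 77300)*(57042 - 942)) = √(-299693 + (2*(-5 - 5*22)*(-402 + (-5 - 5*22)) + 77300)*(57042 - 942)) = √(-299693 + (2*(-5 - 110)*(-402 + (-5 - 110)) + 77300)*56100) = √(-299693 + (2*(-115)*(-402 - 115) + 77300)*56100) = √(-299693 + (2*(-115)*(-517) + 77300)*56100) = √(-299693 + (118910 + 77300)*56100) = √(-299693 + 196210*56100) = √(-299693 + 11007381000) = √11007081307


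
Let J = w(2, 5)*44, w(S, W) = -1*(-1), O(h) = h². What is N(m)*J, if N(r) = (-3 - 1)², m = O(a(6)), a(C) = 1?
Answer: 704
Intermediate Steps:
w(S, W) = 1
m = 1 (m = 1² = 1)
N(r) = 16 (N(r) = (-4)² = 16)
J = 44 (J = 1*44 = 44)
N(m)*J = 16*44 = 704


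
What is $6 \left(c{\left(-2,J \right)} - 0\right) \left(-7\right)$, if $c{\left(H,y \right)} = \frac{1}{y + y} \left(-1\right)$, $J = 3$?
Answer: $7$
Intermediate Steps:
$c{\left(H,y \right)} = - \frac{1}{2 y}$ ($c{\left(H,y \right)} = \frac{1}{2 y} \left(-1\right) = - \frac{1}{2 y}$)
$6 \left(c{\left(-2,J \right)} - 0\right) \left(-7\right) = 6 \left(- \frac{1}{2 \cdot 3} - 0\right) \left(-7\right) = 6 \left(\left(- \frac{1}{2}\right) \frac{1}{3} + 0\right) \left(-7\right) = 6 \left(- \frac{1}{6} + 0\right) \left(-7\right) = 6 \left(- \frac{1}{6}\right) \left(-7\right) = \left(-1\right) \left(-7\right) = 7$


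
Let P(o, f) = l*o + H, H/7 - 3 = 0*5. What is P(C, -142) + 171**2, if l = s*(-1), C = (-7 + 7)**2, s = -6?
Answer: 29262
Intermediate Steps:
C = 0 (C = 0**2 = 0)
H = 21 (H = 21 + 7*(0*5) = 21 + 7*0 = 21 + 0 = 21)
l = 6 (l = -6*(-1) = 6)
P(o, f) = 21 + 6*o (P(o, f) = 6*o + 21 = 21 + 6*o)
P(C, -142) + 171**2 = (21 + 6*0) + 171**2 = (21 + 0) + 29241 = 21 + 29241 = 29262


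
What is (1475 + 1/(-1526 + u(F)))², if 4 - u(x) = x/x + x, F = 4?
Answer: 5072963400976/2331729 ≈ 2.1756e+6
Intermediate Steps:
u(x) = 3 - x (u(x) = 4 - (x/x + x) = 4 - (1 + x) = 4 + (-1 - x) = 3 - x)
(1475 + 1/(-1526 + u(F)))² = (1475 + 1/(-1526 + (3 - 1*4)))² = (1475 + 1/(-1526 + (3 - 4)))² = (1475 + 1/(-1526 - 1))² = (1475 + 1/(-1527))² = (1475 - 1/1527)² = (2252324/1527)² = 5072963400976/2331729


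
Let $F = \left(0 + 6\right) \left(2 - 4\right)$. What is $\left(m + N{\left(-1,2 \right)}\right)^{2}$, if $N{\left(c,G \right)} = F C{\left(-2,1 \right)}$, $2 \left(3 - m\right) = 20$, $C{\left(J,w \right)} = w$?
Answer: $361$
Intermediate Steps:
$m = -7$ ($m = 3 - 10 = -7$)
$F = -12$ ($F = 6 \left(-2\right) = -12$)
$N{\left(c,G \right)} = -12$ ($N{\left(c,G \right)} = \left(-12\right) 1 = -12$)
$\left(m + N{\left(-1,2 \right)}\right)^{2} = \left(-7 - 12\right)^{2} = \left(-19\right)^{2} = 361$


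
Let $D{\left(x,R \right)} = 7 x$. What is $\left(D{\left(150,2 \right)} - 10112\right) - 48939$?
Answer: $-58001$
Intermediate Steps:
$\left(D{\left(150,2 \right)} - 10112\right) - 48939 = \left(7 \cdot 150 - 10112\right) - 48939 = \left(1050 - 10112\right) - 48939 = -9062 - 48939 = -58001$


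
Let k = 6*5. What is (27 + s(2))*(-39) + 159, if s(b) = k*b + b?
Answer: -3312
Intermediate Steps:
k = 30
s(b) = 31*b (s(b) = 30*b + b = 31*b)
(27 + s(2))*(-39) + 159 = (27 + 31*2)*(-39) + 159 = (27 + 62)*(-39) + 159 = 89*(-39) + 159 = -3471 + 159 = -3312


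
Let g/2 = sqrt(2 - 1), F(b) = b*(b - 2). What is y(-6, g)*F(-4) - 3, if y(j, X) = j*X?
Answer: -291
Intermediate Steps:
F(b) = b*(-2 + b)
g = 2 (g = 2*sqrt(2 - 1) = 2*sqrt(1) = 2*1 = 2)
y(j, X) = X*j
y(-6, g)*F(-4) - 3 = (2*(-6))*(-4*(-2 - 4)) - 3 = -(-48)*(-6) - 3 = -12*24 - 3 = -288 - 3 = -291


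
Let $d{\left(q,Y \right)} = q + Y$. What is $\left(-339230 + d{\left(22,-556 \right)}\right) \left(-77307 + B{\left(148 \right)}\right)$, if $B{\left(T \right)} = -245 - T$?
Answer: $26399662800$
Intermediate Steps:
$d{\left(q,Y \right)} = Y + q$
$\left(-339230 + d{\left(22,-556 \right)}\right) \left(-77307 + B{\left(148 \right)}\right) = \left(-339230 + \left(-556 + 22\right)\right) \left(-77307 - 393\right) = \left(-339230 - 534\right) \left(-77307 - 393\right) = - 339764 \left(-77307 - 393\right) = \left(-339764\right) \left(-77700\right) = 26399662800$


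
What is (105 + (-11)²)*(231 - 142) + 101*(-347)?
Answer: -14933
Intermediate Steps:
(105 + (-11)²)*(231 - 142) + 101*(-347) = (105 + 121)*89 - 35047 = 226*89 - 35047 = 20114 - 35047 = -14933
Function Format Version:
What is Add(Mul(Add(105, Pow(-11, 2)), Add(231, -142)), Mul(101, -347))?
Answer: -14933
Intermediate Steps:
Add(Mul(Add(105, Pow(-11, 2)), Add(231, -142)), Mul(101, -347)) = Add(Mul(Add(105, 121), 89), -35047) = Add(Mul(226, 89), -35047) = Add(20114, -35047) = -14933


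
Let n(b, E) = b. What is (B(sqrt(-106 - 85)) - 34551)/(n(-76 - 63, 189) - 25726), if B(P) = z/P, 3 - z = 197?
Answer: 34551/25865 - 194*I*sqrt(191)/4940215 ≈ 1.3358 - 0.00054272*I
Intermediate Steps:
z = -194 (z = 3 - 1*197 = 3 - 197 = -194)
B(P) = -194/P
(B(sqrt(-106 - 85)) - 34551)/(n(-76 - 63, 189) - 25726) = (-194/sqrt(-106 - 85) - 34551)/((-76 - 63) - 25726) = (-194*(-I*sqrt(191)/191) - 34551)/(-139 - 25726) = (-194*(-I*sqrt(191)/191) - 34551)/(-25865) = (-(-194)*I*sqrt(191)/191 - 34551)*(-1/25865) = (194*I*sqrt(191)/191 - 34551)*(-1/25865) = (-34551 + 194*I*sqrt(191)/191)*(-1/25865) = 34551/25865 - 194*I*sqrt(191)/4940215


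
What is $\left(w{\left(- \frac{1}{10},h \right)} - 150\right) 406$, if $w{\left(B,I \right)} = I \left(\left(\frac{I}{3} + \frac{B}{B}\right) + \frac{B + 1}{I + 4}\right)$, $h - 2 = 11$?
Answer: $- \frac{8280167}{255} \approx -32471.0$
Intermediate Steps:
$h = 13$ ($h = 2 + 11 = 13$)
$w{\left(B,I \right)} = I \left(1 + \frac{I}{3} + \frac{1 + B}{4 + I}\right)$ ($w{\left(B,I \right)} = I \left(\left(I \frac{1}{3} + 1\right) + \frac{1 + B}{4 + I}\right) = I \left(\left(\frac{I}{3} + 1\right) + \frac{1 + B}{4 + I}\right) = I \left(\left(1 + \frac{I}{3}\right) + \frac{1 + B}{4 + I}\right) = I \left(1 + \frac{I}{3} + \frac{1 + B}{4 + I}\right)$)
$\left(w{\left(- \frac{1}{10},h \right)} - 150\right) 406 = \left(\frac{1}{3} \cdot 13 \frac{1}{4 + 13} \left(15 + 13^{2} + 3 \left(- \frac{1}{10}\right) + 7 \cdot 13\right) - 150\right) 406 = \left(\frac{1}{3} \cdot 13 \cdot \frac{1}{17} \left(15 + 169 + 3 \left(\left(-1\right) \frac{1}{10}\right) + 91\right) - 150\right) 406 = \left(\frac{1}{3} \cdot 13 \cdot \frac{1}{17} \left(15 + 169 + 3 \left(- \frac{1}{10}\right) + 91\right) - 150\right) 406 = \left(\frac{1}{3} \cdot 13 \cdot \frac{1}{17} \left(15 + 169 - \frac{3}{10} + 91\right) - 150\right) 406 = \left(\frac{1}{3} \cdot 13 \cdot \frac{1}{17} \cdot \frac{2747}{10} - 150\right) 406 = \left(\frac{35711}{510} - 150\right) 406 = \left(- \frac{40789}{510}\right) 406 = - \frac{8280167}{255}$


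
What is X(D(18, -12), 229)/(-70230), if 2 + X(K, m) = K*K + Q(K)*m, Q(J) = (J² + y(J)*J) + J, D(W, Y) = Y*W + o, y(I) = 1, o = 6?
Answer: -5023409/35115 ≈ -143.06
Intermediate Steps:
D(W, Y) = 6 + W*Y (D(W, Y) = Y*W + 6 = W*Y + 6 = 6 + W*Y)
Q(J) = J² + 2*J (Q(J) = (J² + 1*J) + J = (J² + J) + J = (J + J²) + J = J² + 2*J)
X(K, m) = -2 + K² + K*m*(2 + K) (X(K, m) = -2 + (K*K + (K*(2 + K))*m) = -2 + (K² + K*m*(2 + K)) = -2 + K² + K*m*(2 + K))
X(D(18, -12), 229)/(-70230) = (-2 + (6 + 18*(-12))² + (6 + 18*(-12))*229*(2 + (6 + 18*(-12))))/(-70230) = (-2 + (6 - 216)² + (6 - 216)*229*(2 + (6 - 216)))*(-1/70230) = (-2 + (-210)² - 210*229*(2 - 210))*(-1/70230) = (-2 + 44100 - 210*229*(-208))*(-1/70230) = (-2 + 44100 + 10002720)*(-1/70230) = 10046818*(-1/70230) = -5023409/35115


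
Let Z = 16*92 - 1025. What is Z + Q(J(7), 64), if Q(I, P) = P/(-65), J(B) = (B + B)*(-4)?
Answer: 28991/65 ≈ 446.02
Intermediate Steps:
J(B) = -8*B (J(B) = (2*B)*(-4) = -8*B)
Q(I, P) = -P/65 (Q(I, P) = P*(-1/65) = -P/65)
Z = 447 (Z = 1472 - 1025 = 447)
Z + Q(J(7), 64) = 447 - 1/65*64 = 447 - 64/65 = 28991/65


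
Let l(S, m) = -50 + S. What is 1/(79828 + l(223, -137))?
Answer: 1/80001 ≈ 1.2500e-5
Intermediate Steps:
1/(79828 + l(223, -137)) = 1/(79828 + (-50 + 223)) = 1/(79828 + 173) = 1/80001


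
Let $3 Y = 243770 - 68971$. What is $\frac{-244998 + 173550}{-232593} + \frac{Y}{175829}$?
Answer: $\frac{26114971661}{40896594597} \approx 0.63856$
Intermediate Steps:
$Y = \frac{174799}{3}$ ($Y = \frac{243770 - 68971}{3} = \frac{1}{3} \cdot 174799 = \frac{174799}{3} \approx 58266.0$)
$\frac{-244998 + 173550}{-232593} + \frac{Y}{175829} = \frac{-244998 + 173550}{-232593} + \frac{174799}{3 \cdot 175829} = \left(-71448\right) \left(- \frac{1}{232593}\right) + \frac{174799}{3} \cdot \frac{1}{175829} = \frac{23816}{77531} + \frac{174799}{527487} = \frac{26114971661}{40896594597}$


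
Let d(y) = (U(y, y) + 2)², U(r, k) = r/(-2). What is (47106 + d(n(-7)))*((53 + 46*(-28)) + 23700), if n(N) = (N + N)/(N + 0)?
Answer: 1058258755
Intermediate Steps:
U(r, k) = -r/2 (U(r, k) = r*(-½) = -r/2)
n(N) = 2 (n(N) = (2*N)/N = 2)
d(y) = (2 - y/2)² (d(y) = (-y/2 + 2)² = (2 - y/2)²)
(47106 + d(n(-7)))*((53 + 46*(-28)) + 23700) = (47106 + (-4 + 2)²/4)*((53 + 46*(-28)) + 23700) = (47106 + (¼)*(-2)²)*((53 - 1288) + 23700) = (47106 + (¼)*4)*(-1235 + 23700) = (47106 + 1)*22465 = 47107*22465 = 1058258755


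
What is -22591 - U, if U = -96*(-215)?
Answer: -43231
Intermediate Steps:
U = 20640
-22591 - U = -22591 - 1*20640 = -22591 - 20640 = -43231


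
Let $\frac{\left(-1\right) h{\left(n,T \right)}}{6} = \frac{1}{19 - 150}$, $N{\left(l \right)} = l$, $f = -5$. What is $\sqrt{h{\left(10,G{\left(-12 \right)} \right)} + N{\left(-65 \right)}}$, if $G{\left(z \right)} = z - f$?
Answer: $\frac{i \sqrt{1114679}}{131} \approx 8.0594 i$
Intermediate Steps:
$G{\left(z \right)} = 5 + z$ ($G{\left(z \right)} = z - -5 = z + 5 = 5 + z$)
$h{\left(n,T \right)} = \frac{6}{131}$ ($h{\left(n,T \right)} = - \frac{6}{19 - 150} = - \frac{6}{-131} = \left(-6\right) \left(- \frac{1}{131}\right) = \frac{6}{131}$)
$\sqrt{h{\left(10,G{\left(-12 \right)} \right)} + N{\left(-65 \right)}} = \sqrt{\frac{6}{131} - 65} = \sqrt{- \frac{8509}{131}} = \frac{i \sqrt{1114679}}{131}$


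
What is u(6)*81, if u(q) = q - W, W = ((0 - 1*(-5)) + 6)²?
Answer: -9315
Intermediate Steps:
W = 121 (W = ((0 + 5) + 6)² = (5 + 6)² = 11² = 121)
u(q) = -121 + q (u(q) = q - 1*121 = q - 121 = -121 + q)
u(6)*81 = (-121 + 6)*81 = -115*81 = -9315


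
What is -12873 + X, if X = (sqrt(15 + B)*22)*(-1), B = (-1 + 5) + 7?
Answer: -12873 - 22*sqrt(26) ≈ -12985.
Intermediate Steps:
B = 11 (B = 4 + 7 = 11)
X = -22*sqrt(26) (X = (sqrt(15 + 11)*22)*(-1) = (sqrt(26)*22)*(-1) = (22*sqrt(26))*(-1) = -22*sqrt(26) ≈ -112.18)
-12873 + X = -12873 - 22*sqrt(26)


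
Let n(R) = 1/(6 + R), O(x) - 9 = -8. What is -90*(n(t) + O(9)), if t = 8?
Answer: -675/7 ≈ -96.429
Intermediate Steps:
O(x) = 1 (O(x) = 9 - 8 = 1)
-90*(n(t) + O(9)) = -90*(1/(6 + 8) + 1) = -90*(1/14 + 1) = -90*15/14 = -675/7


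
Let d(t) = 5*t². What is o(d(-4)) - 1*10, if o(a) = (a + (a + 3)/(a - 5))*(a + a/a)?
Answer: 163991/25 ≈ 6559.6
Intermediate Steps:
o(a) = (1 + a)*(a + (3 + a)/(-5 + a)) (o(a) = (a + (3 + a)/(-5 + a))*(a + 1) = (a + (3 + a)/(-5 + a))*(1 + a) = (1 + a)*(a + (3 + a)/(-5 + a)))
o(d(-4)) - 1*10 = (3 + (5*(-4)²)³ - 5*(-4)² - 3*(5*(-4)²)²)/(-5 + 5*(-4)²) - 1*10 = (3 + (5*16)³ - 5*16 - 3*(5*16)²)/(-5 + 5*16) - 10 = (3 + 80³ - 1*80 - 3*80²)/(-5 + 80) - 10 = (3 + 512000 - 80 - 3*6400)/75 - 10 = (3 + 512000 - 80 - 19200)/75 - 10 = (1/75)*492723 - 10 = 164241/25 - 10 = 163991/25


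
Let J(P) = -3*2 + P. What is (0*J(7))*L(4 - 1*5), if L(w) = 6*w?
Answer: 0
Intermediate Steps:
J(P) = -6 + P
(0*J(7))*L(4 - 1*5) = (0*(-6 + 7))*(6*(4 - 1*5)) = (0*1)*(6*(4 - 5)) = 0*(6*(-1)) = 0*(-6) = 0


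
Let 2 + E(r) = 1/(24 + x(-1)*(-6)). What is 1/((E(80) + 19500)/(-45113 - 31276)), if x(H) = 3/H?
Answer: -3208338/818917 ≈ -3.9178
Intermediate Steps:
E(r) = -83/42 (E(r) = -2 + 1/(24 + (3/(-1))*(-6)) = -2 + 1/(24 + (3*(-1))*(-6)) = -2 + 1/(24 - 3*(-6)) = -2 + 1/(24 + 18) = -2 + 1/42 = -83/42)
1/((E(80) + 19500)/(-45113 - 31276)) = 1/((-83/42 + 19500)/(-45113 - 31276)) = 1/((818917/42)/(-76389)) = 1/((818917/42)*(-1/76389)) = 1/(-818917/3208338) = -3208338/818917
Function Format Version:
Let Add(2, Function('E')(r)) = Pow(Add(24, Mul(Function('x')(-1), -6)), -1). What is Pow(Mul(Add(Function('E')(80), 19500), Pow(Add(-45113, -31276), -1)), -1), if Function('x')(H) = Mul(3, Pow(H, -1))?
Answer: Rational(-3208338, 818917) ≈ -3.9178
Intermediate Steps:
Function('E')(r) = Rational(-83, 42) (Function('E')(r) = Add(-2, Pow(Add(24, Mul(Mul(3, Pow(-1, -1)), -6)), -1)) = Add(-2, Pow(Add(24, Mul(Mul(3, -1), -6)), -1)) = Add(-2, Pow(Add(24, Mul(-3, -6)), -1)) = Add(-2, Pow(Add(24, 18), -1)) = Add(-2, Pow(42, -1)) = Add(-2, Rational(1, 42)) = Rational(-83, 42))
Pow(Mul(Add(Function('E')(80), 19500), Pow(Add(-45113, -31276), -1)), -1) = Pow(Mul(Add(Rational(-83, 42), 19500), Pow(Add(-45113, -31276), -1)), -1) = Pow(Mul(Rational(818917, 42), Pow(-76389, -1)), -1) = Pow(Mul(Rational(818917, 42), Rational(-1, 76389)), -1) = Pow(Rational(-818917, 3208338), -1) = Rational(-3208338, 818917)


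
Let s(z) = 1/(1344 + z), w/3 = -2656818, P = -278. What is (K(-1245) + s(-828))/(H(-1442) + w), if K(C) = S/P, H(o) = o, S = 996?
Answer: 256829/571776268704 ≈ 4.4918e-7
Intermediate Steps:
w = -7970454 (w = 3*(-2656818) = -7970454)
K(C) = -498/139 (K(C) = 996/(-278) = 996*(-1/278) = -498/139)
(K(-1245) + s(-828))/(H(-1442) + w) = (-498/139 + 1/(1344 - 828))/(-1442 - 7970454) = (-498/139 + 1/516)/(-7971896) = (-498/139 + 1/516)*(-1/7971896) = -256829/71724*(-1/7971896) = 256829/571776268704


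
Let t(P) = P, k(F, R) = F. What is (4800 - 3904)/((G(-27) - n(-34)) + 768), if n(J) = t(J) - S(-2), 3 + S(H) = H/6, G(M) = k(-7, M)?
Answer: 2688/2375 ≈ 1.1318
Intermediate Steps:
G(M) = -7
S(H) = -3 + H/6
n(J) = 10/3 + J (n(J) = J - (-3 + (1/6)*(-2)) = J - (-3 - 1/3) = J - 1*(-10/3) = J + 10/3 = 10/3 + J)
(4800 - 3904)/((G(-27) - n(-34)) + 768) = (4800 - 3904)/((-7 - (10/3 - 34)) + 768) = 896/((-7 - 1*(-92/3)) + 768) = 896/((-7 + 92/3) + 768) = 896/(71/3 + 768) = 896/(2375/3) = 896*(3/2375) = 2688/2375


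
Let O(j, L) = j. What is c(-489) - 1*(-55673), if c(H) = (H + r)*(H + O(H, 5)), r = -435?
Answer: 959345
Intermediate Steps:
c(H) = 2*H*(-435 + H) (c(H) = (H - 435)*(H + H) = (-435 + H)*(2*H) = 2*H*(-435 + H))
c(-489) - 1*(-55673) = 2*(-489)*(-435 - 489) - 1*(-55673) = 2*(-489)*(-924) + 55673 = 903672 + 55673 = 959345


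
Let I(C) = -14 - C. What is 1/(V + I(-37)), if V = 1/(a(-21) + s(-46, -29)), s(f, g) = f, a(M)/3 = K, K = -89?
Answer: 313/7198 ≈ 0.043484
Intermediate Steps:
a(M) = -267 (a(M) = 3*(-89) = -267)
V = -1/313 (V = 1/(-267 - 46) = 1/(-313) = -1/313 ≈ -0.0031949)
1/(V + I(-37)) = 1/(-1/313 + (-14 - 1*(-37))) = 1/(-1/313 + (-14 + 37)) = 1/(-1/313 + 23) = 1/(7198/313) = 313/7198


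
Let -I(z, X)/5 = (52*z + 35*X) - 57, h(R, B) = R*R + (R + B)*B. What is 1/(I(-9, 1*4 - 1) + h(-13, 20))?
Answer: 1/2409 ≈ 0.00041511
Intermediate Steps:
h(R, B) = R² + B*(B + R) (h(R, B) = R² + (B + R)*B = R² + B*(B + R))
I(z, X) = 285 - 260*z - 175*X (I(z, X) = -5*((52*z + 35*X) - 57) = -5*((35*X + 52*z) - 57) = -5*(-57 + 35*X + 52*z) = 285 - 260*z - 175*X)
1/(I(-9, 1*4 - 1) + h(-13, 20)) = 1/((285 - 260*(-9) - 175*(1*4 - 1)) + (20² + (-13)² + 20*(-13))) = 1/((285 + 2340 - 175*(4 - 1)) + (400 + 169 - 260)) = 1/((285 + 2340 - 175*3) + 309) = 1/((285 + 2340 - 525) + 309) = 1/(2100 + 309) = 1/2409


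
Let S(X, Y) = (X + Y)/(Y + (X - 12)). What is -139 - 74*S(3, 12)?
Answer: -509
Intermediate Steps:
S(X, Y) = (X + Y)/(-12 + X + Y) (S(X, Y) = (X + Y)/(Y + (-12 + X)) = (X + Y)/(-12 + X + Y))
-139 - 74*S(3, 12) = -139 - 74*(3 + 12)/(-12 + 3 + 12) = -139 - 74*15/3 = -139 - 74*5 = -139 - 370 = -509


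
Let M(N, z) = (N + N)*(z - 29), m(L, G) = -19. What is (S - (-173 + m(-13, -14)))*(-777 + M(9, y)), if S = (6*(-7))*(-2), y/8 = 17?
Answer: 317124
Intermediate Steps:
y = 136 (y = 8*17 = 136)
S = 84 (S = -42*(-2) = 84)
M(N, z) = 2*N*(-29 + z) (M(N, z) = (2*N)*(-29 + z) = 2*N*(-29 + z))
(S - (-173 + m(-13, -14)))*(-777 + M(9, y)) = (84 - (-173 - 19))*(-777 + 2*9*(-29 + 136)) = (84 - 1*(-192))*(-777 + 2*9*107) = (84 + 192)*(-777 + 1926) = 276*1149 = 317124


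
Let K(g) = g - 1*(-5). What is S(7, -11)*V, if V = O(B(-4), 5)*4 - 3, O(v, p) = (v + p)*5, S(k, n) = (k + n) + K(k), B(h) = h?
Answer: 136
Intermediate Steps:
K(g) = 5 + g (K(g) = g + 5 = 5 + g)
S(k, n) = 5 + n + 2*k (S(k, n) = (k + n) + (5 + k) = 5 + n + 2*k)
O(v, p) = 5*p + 5*v (O(v, p) = (p + v)*5 = 5*p + 5*v)
V = 17 (V = (5*5 + 5*(-4))*4 - 3 = (25 - 20)*4 - 3 = 5*4 - 3 = 20 - 3 = 17)
S(7, -11)*V = (5 - 11 + 2*7)*17 = (5 - 11 + 14)*17 = 8*17 = 136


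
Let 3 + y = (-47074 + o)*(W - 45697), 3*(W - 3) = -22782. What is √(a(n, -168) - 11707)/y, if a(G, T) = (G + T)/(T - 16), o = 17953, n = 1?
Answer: 11*I*√818846/142765585740 ≈ 6.9722e-8*I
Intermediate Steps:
W = -7591 (W = 3 + (⅓)*(-22782) = 3 - 7594 = -7591)
a(G, T) = (G + T)/(-16 + T)
y = 1551799845 (y = -3 + (-47074 + 17953)*(-7591 - 45697) = -3 - 29121*(-53288) = -3 + 1551799848 = 1551799845)
√(a(n, -168) - 11707)/y = √((1 - 168)/(-16 - 168) - 11707)/1551799845 = √(-167/(-184) - 11707)*(1/1551799845) = √(-1/184*(-167) - 11707)*(1/1551799845) = √(167/184 - 11707)*(1/1551799845) = √(-2153921/184)*(1/1551799845) = (11*I*√818846/92)*(1/1551799845) = 11*I*√818846/142765585740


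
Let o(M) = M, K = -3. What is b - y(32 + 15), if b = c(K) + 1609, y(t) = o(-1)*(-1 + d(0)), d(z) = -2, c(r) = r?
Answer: 1603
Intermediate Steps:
y(t) = 3 (y(t) = -(-1 - 2) = -1*(-3) = 3)
b = 1606 (b = -3 + 1609 = 1606)
b - y(32 + 15) = 1606 - 1*3 = 1606 - 3 = 1603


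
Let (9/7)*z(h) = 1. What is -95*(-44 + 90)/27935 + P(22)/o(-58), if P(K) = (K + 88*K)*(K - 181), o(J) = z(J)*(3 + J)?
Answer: 1423078876/195545 ≈ 7277.5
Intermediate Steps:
z(h) = 7/9 (z(h) = (7/9)*1 = 7/9)
o(J) = 7/3 + 7*J/9 (o(J) = 7*(3 + J)/9 = 7/3 + 7*J/9)
P(K) = 89*K*(-181 + K) (P(K) = (89*K)*(-181 + K) = 89*K*(-181 + K))
-95*(-44 + 90)/27935 + P(22)/o(-58) = -95*(-44 + 90)/27935 + (89*22*(-181 + 22))/(7/3 + (7/9)*(-58)) = -95*46*(1/27935) + (89*22*(-159))/(7/3 - 406/9) = -4370*1/27935 - 311322/(-385/9) = -874/5587 - 311322*(-9/385) = -874/5587 + 254718/35 = 1423078876/195545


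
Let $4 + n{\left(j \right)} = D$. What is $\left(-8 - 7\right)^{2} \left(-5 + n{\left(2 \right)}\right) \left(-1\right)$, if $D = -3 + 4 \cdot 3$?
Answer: $0$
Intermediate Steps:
$D = 9$ ($D = -3 + 12 = 9$)
$n{\left(j \right)} = 5$ ($n{\left(j \right)} = -4 + 9 = 5$)
$\left(-8 - 7\right)^{2} \left(-5 + n{\left(2 \right)}\right) \left(-1\right) = \left(-8 - 7\right)^{2} \left(-5 + 5\right) \left(-1\right) = \left(-15\right)^{2} \cdot 0 \left(-1\right) = 225 \cdot 0 = 0$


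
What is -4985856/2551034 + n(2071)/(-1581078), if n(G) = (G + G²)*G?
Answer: -5669662275536284/1008345933663 ≈ -5622.7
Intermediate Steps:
n(G) = G*(G + G²)
-4985856/2551034 + n(2071)/(-1581078) = -4985856/2551034 + (2071²*(1 + 2071))/(-1581078) = -4985856*1/2551034 + (4289041*2072)*(-1/1581078) = -2492928/1275517 + 8886892952*(-1/1581078) = -2492928/1275517 - 4443446476/790539 = -5669662275536284/1008345933663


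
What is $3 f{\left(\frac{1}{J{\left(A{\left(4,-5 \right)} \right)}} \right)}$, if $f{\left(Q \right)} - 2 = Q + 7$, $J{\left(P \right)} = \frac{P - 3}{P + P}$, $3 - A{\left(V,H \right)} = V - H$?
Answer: $31$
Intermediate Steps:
$A{\left(V,H \right)} = 3 + H - V$ ($A{\left(V,H \right)} = 3 - \left(V - H\right) = 3 + \left(H - V\right) = 3 + H - V$)
$J{\left(P \right)} = \frac{-3 + P}{2 P}$
$f{\left(Q \right)} = 9 + Q$ ($f{\left(Q \right)} = 2 + \left(Q + 7\right) = 2 + \left(7 + Q\right) = 9 + Q$)
$3 f{\left(\frac{1}{J{\left(A{\left(4,-5 \right)} \right)}} \right)} = 3 \left(9 + \frac{1}{\frac{1}{2} \frac{1}{3 - 5 - 4} \left(-3 - 6\right)}\right) = 3 \left(9 + \frac{1}{\frac{1}{2} \frac{1}{-6} \left(-3 - 6\right)}\right) = 3 \left(9 + \frac{1}{\frac{1}{2} \left(- \frac{1}{6}\right) \left(-9\right)}\right) = 3 \left(9 + \frac{1}{\frac{3}{4}}\right) = 3 \left(9 + \frac{4}{3}\right) = 3 \cdot \frac{31}{3} = 31$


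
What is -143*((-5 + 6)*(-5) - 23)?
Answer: 4004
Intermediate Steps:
-143*((-5 + 6)*(-5) - 23) = -143*(1*(-5) - 23) = -143*(-5 - 23) = -143*(-28) = 4004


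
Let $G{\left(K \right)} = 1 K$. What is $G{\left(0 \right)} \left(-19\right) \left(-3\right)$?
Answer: $0$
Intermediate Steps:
$G{\left(K \right)} = K$
$G{\left(0 \right)} \left(-19\right) \left(-3\right) = 0 \left(-19\right) \left(-3\right) = 0 \left(-3\right) = 0$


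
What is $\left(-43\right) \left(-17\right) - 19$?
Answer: $712$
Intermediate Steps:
$\left(-43\right) \left(-17\right) - 19 = 731 - 19 = 712$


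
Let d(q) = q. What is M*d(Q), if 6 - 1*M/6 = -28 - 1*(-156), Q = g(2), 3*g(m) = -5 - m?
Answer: 1708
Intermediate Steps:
g(m) = -5/3 - m/3 (g(m) = (-5 - m)/3 = -5/3 - m/3)
Q = -7/3 (Q = -5/3 - ⅓*2 = -5/3 - ⅔ = -7/3 ≈ -2.3333)
M = -732 (M = 36 - 6*(-28 - 1*(-156)) = 36 - 6*(-28 + 156) = 36 - 6*128 = 36 - 768 = -732)
M*d(Q) = -732*(-7/3) = 1708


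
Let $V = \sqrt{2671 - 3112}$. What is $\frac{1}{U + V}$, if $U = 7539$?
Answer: $\frac{359}{2706522} - \frac{i}{2706522} \approx 0.00013264 - 3.6948 \cdot 10^{-7} i$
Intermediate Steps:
$V = 21 i$ ($V = \sqrt{-441} = 21 i \approx 21.0 i$)
$\frac{1}{U + V} = \frac{1}{7539 + 21 i} = \frac{7539 - 21 i}{56836962}$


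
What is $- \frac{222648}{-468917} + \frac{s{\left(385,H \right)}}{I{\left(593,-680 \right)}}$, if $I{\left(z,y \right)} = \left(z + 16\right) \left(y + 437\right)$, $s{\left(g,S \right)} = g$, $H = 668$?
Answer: $\frac{4681210933}{9913374297} \approx 0.47221$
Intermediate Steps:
$I{\left(z,y \right)} = \left(16 + z\right) \left(437 + y\right)$
$- \frac{222648}{-468917} + \frac{s{\left(385,H \right)}}{I{\left(593,-680 \right)}} = - \frac{222648}{-468917} + \frac{385}{6992 + 16 \left(-680\right) + 437 \cdot 593 - 403240} = \left(-222648\right) \left(- \frac{1}{468917}\right) + \frac{385}{6992 - 10880 + 259141 - 403240} = \frac{222648}{468917} + \frac{385}{-147987} = \frac{222648}{468917} + 385 \left(- \frac{1}{147987}\right) = \frac{222648}{468917} - \frac{55}{21141} = \frac{4681210933}{9913374297}$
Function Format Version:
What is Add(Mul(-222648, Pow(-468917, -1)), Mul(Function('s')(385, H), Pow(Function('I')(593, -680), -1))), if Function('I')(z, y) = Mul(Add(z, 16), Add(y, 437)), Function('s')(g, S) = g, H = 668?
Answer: Rational(4681210933, 9913374297) ≈ 0.47221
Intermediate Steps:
Function('I')(z, y) = Mul(Add(16, z), Add(437, y))
Add(Mul(-222648, Pow(-468917, -1)), Mul(Function('s')(385, H), Pow(Function('I')(593, -680), -1))) = Add(Mul(-222648, Pow(-468917, -1)), Mul(385, Pow(Add(6992, Mul(16, -680), Mul(437, 593), Mul(-680, 593)), -1))) = Add(Mul(-222648, Rational(-1, 468917)), Mul(385, Pow(Add(6992, -10880, 259141, -403240), -1))) = Add(Rational(222648, 468917), Mul(385, Pow(-147987, -1))) = Add(Rational(222648, 468917), Mul(385, Rational(-1, 147987))) = Add(Rational(222648, 468917), Rational(-55, 21141)) = Rational(4681210933, 9913374297)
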